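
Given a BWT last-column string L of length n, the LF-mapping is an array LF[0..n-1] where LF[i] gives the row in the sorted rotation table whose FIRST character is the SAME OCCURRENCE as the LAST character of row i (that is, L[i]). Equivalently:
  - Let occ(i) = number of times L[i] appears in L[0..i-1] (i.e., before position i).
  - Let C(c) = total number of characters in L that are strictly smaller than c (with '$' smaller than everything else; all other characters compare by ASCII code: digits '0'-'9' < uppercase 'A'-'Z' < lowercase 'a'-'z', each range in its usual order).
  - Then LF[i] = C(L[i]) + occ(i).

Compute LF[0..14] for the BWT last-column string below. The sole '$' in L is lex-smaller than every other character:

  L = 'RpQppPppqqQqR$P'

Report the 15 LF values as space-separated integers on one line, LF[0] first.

Char counts: '$':1, 'P':2, 'Q':2, 'R':2, 'p':5, 'q':3
C (first-col start): C('$')=0, C('P')=1, C('Q')=3, C('R')=5, C('p')=7, C('q')=12
L[0]='R': occ=0, LF[0]=C('R')+0=5+0=5
L[1]='p': occ=0, LF[1]=C('p')+0=7+0=7
L[2]='Q': occ=0, LF[2]=C('Q')+0=3+0=3
L[3]='p': occ=1, LF[3]=C('p')+1=7+1=8
L[4]='p': occ=2, LF[4]=C('p')+2=7+2=9
L[5]='P': occ=0, LF[5]=C('P')+0=1+0=1
L[6]='p': occ=3, LF[6]=C('p')+3=7+3=10
L[7]='p': occ=4, LF[7]=C('p')+4=7+4=11
L[8]='q': occ=0, LF[8]=C('q')+0=12+0=12
L[9]='q': occ=1, LF[9]=C('q')+1=12+1=13
L[10]='Q': occ=1, LF[10]=C('Q')+1=3+1=4
L[11]='q': occ=2, LF[11]=C('q')+2=12+2=14
L[12]='R': occ=1, LF[12]=C('R')+1=5+1=6
L[13]='$': occ=0, LF[13]=C('$')+0=0+0=0
L[14]='P': occ=1, LF[14]=C('P')+1=1+1=2

Answer: 5 7 3 8 9 1 10 11 12 13 4 14 6 0 2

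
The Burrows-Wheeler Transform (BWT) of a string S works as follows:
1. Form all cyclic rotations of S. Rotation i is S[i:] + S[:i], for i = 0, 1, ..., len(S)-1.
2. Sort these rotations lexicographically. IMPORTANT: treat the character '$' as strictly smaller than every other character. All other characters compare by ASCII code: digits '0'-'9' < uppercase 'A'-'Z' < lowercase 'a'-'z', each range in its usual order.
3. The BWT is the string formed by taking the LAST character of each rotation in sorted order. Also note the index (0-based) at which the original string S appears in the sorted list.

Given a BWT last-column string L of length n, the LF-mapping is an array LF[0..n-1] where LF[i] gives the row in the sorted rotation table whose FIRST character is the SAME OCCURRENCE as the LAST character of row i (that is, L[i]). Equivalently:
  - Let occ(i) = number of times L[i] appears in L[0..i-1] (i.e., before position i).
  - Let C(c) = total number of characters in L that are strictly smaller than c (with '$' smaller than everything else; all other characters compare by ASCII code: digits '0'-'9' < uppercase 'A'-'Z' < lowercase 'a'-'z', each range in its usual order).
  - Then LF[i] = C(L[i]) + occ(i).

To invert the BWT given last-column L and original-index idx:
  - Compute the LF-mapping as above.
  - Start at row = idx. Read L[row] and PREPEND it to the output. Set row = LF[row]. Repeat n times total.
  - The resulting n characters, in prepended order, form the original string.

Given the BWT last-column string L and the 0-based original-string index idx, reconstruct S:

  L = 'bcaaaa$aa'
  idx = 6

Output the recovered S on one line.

Answer: acaaaaab$

Derivation:
LF mapping: 7 8 1 2 3 4 0 5 6
Walk LF starting at row 6, prepending L[row]:
  step 1: row=6, L[6]='$', prepend. Next row=LF[6]=0
  step 2: row=0, L[0]='b', prepend. Next row=LF[0]=7
  step 3: row=7, L[7]='a', prepend. Next row=LF[7]=5
  step 4: row=5, L[5]='a', prepend. Next row=LF[5]=4
  step 5: row=4, L[4]='a', prepend. Next row=LF[4]=3
  step 6: row=3, L[3]='a', prepend. Next row=LF[3]=2
  step 7: row=2, L[2]='a', prepend. Next row=LF[2]=1
  step 8: row=1, L[1]='c', prepend. Next row=LF[1]=8
  step 9: row=8, L[8]='a', prepend. Next row=LF[8]=6
Reversed output: acaaaaab$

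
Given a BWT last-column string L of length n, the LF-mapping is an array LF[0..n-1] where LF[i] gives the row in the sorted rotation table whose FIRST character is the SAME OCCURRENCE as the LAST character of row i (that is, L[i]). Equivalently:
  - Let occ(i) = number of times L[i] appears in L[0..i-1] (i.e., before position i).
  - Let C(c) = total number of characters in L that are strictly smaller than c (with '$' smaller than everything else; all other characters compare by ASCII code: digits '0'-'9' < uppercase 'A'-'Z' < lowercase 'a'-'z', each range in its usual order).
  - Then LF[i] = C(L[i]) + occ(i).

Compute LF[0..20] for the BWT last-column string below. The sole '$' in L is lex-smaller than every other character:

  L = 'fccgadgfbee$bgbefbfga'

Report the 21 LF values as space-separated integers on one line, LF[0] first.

Answer: 13 7 8 17 1 9 18 14 3 10 11 0 4 19 5 12 15 6 16 20 2

Derivation:
Char counts: '$':1, 'a':2, 'b':4, 'c':2, 'd':1, 'e':3, 'f':4, 'g':4
C (first-col start): C('$')=0, C('a')=1, C('b')=3, C('c')=7, C('d')=9, C('e')=10, C('f')=13, C('g')=17
L[0]='f': occ=0, LF[0]=C('f')+0=13+0=13
L[1]='c': occ=0, LF[1]=C('c')+0=7+0=7
L[2]='c': occ=1, LF[2]=C('c')+1=7+1=8
L[3]='g': occ=0, LF[3]=C('g')+0=17+0=17
L[4]='a': occ=0, LF[4]=C('a')+0=1+0=1
L[5]='d': occ=0, LF[5]=C('d')+0=9+0=9
L[6]='g': occ=1, LF[6]=C('g')+1=17+1=18
L[7]='f': occ=1, LF[7]=C('f')+1=13+1=14
L[8]='b': occ=0, LF[8]=C('b')+0=3+0=3
L[9]='e': occ=0, LF[9]=C('e')+0=10+0=10
L[10]='e': occ=1, LF[10]=C('e')+1=10+1=11
L[11]='$': occ=0, LF[11]=C('$')+0=0+0=0
L[12]='b': occ=1, LF[12]=C('b')+1=3+1=4
L[13]='g': occ=2, LF[13]=C('g')+2=17+2=19
L[14]='b': occ=2, LF[14]=C('b')+2=3+2=5
L[15]='e': occ=2, LF[15]=C('e')+2=10+2=12
L[16]='f': occ=2, LF[16]=C('f')+2=13+2=15
L[17]='b': occ=3, LF[17]=C('b')+3=3+3=6
L[18]='f': occ=3, LF[18]=C('f')+3=13+3=16
L[19]='g': occ=3, LF[19]=C('g')+3=17+3=20
L[20]='a': occ=1, LF[20]=C('a')+1=1+1=2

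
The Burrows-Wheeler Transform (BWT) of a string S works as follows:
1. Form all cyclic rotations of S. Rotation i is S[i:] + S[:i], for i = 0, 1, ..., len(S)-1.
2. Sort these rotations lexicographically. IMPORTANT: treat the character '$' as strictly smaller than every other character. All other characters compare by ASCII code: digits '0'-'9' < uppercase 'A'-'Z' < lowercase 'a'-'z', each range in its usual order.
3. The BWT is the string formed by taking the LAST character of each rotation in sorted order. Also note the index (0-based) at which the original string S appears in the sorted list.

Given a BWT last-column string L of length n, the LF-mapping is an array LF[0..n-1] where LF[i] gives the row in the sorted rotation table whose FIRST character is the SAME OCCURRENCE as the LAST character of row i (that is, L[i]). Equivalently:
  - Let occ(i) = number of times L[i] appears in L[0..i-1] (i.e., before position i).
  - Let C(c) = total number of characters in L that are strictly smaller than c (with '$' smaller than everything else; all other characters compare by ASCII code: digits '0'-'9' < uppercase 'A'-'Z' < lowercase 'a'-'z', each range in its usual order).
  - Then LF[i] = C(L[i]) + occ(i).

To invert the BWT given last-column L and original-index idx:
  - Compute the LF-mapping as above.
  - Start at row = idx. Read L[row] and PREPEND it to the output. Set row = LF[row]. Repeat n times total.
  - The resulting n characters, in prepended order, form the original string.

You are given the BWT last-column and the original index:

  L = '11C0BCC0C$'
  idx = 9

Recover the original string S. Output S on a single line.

LF mapping: 3 4 6 1 5 7 8 2 9 0
Walk LF starting at row 9, prepending L[row]:
  step 1: row=9, L[9]='$', prepend. Next row=LF[9]=0
  step 2: row=0, L[0]='1', prepend. Next row=LF[0]=3
  step 3: row=3, L[3]='0', prepend. Next row=LF[3]=1
  step 4: row=1, L[1]='1', prepend. Next row=LF[1]=4
  step 5: row=4, L[4]='B', prepend. Next row=LF[4]=5
  step 6: row=5, L[5]='C', prepend. Next row=LF[5]=7
  step 7: row=7, L[7]='0', prepend. Next row=LF[7]=2
  step 8: row=2, L[2]='C', prepend. Next row=LF[2]=6
  step 9: row=6, L[6]='C', prepend. Next row=LF[6]=8
  step 10: row=8, L[8]='C', prepend. Next row=LF[8]=9
Reversed output: CCC0CB101$

Answer: CCC0CB101$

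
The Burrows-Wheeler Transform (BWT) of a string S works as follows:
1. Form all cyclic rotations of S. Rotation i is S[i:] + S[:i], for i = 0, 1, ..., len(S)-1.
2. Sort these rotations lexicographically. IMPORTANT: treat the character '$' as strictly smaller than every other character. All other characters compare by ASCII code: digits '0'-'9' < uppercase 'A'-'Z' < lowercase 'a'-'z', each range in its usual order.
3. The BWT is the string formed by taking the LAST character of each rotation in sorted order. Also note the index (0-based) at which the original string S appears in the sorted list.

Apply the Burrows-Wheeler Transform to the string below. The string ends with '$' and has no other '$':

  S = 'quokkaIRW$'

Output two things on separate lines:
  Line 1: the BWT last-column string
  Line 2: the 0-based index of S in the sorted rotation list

All 10 rotations (rotation i = S[i:]+S[:i]):
  rot[0] = quokkaIRW$
  rot[1] = uokkaIRW$q
  rot[2] = okkaIRW$qu
  rot[3] = kkaIRW$quo
  rot[4] = kaIRW$quok
  rot[5] = aIRW$quokk
  rot[6] = IRW$quokka
  rot[7] = RW$quokkaI
  rot[8] = W$quokkaIR
  rot[9] = $quokkaIRW
Sorted (with $ < everything):
  sorted[0] = $quokkaIRW  (last char: 'W')
  sorted[1] = IRW$quokka  (last char: 'a')
  sorted[2] = RW$quokkaI  (last char: 'I')
  sorted[3] = W$quokkaIR  (last char: 'R')
  sorted[4] = aIRW$quokk  (last char: 'k')
  sorted[5] = kaIRW$quok  (last char: 'k')
  sorted[6] = kkaIRW$quo  (last char: 'o')
  sorted[7] = okkaIRW$qu  (last char: 'u')
  sorted[8] = quokkaIRW$  (last char: '$')
  sorted[9] = uokkaIRW$q  (last char: 'q')
Last column: WaIRkkou$q
Original string S is at sorted index 8

Answer: WaIRkkou$q
8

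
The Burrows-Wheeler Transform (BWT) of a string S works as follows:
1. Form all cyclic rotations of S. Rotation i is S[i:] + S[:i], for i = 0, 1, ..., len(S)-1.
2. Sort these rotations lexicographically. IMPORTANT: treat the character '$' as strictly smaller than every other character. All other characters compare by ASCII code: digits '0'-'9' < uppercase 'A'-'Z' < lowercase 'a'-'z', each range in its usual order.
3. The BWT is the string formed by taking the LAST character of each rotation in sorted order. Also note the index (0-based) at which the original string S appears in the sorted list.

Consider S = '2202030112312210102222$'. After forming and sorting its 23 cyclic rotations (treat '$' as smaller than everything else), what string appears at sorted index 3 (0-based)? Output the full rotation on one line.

All 23 rotations (rotation i = S[i:]+S[:i]):
  rot[0] = 2202030112312210102222$
  rot[1] = 202030112312210102222$2
  rot[2] = 02030112312210102222$22
  rot[3] = 2030112312210102222$220
  rot[4] = 030112312210102222$2202
  rot[5] = 30112312210102222$22020
  rot[6] = 0112312210102222$220203
  rot[7] = 112312210102222$2202030
  rot[8] = 12312210102222$22020301
  rot[9] = 2312210102222$220203011
  rot[10] = 312210102222$2202030112
  rot[11] = 12210102222$22020301123
  rot[12] = 2210102222$220203011231
  rot[13] = 210102222$2202030112312
  rot[14] = 10102222$22020301123122
  rot[15] = 0102222$220203011231221
  rot[16] = 102222$2202030112312210
  rot[17] = 02222$22020301123122101
  rot[18] = 2222$220203011231221010
  rot[19] = 222$2202030112312210102
  rot[20] = 22$22020301123122101022
  rot[21] = 2$220203011231221010222
  rot[22] = $2202030112312210102222
Sorted (with $ < everything):
  sorted[0] = $2202030112312210102222
  sorted[1] = 0102222$220203011231221
  sorted[2] = 0112312210102222$220203
  sorted[3] = 02030112312210102222$22
  sorted[4] = 02222$22020301123122101
  sorted[5] = 030112312210102222$2202
  sorted[6] = 10102222$22020301123122
  sorted[7] = 102222$2202030112312210
  sorted[8] = 112312210102222$2202030
  sorted[9] = 12210102222$22020301123
  sorted[10] = 12312210102222$22020301
  sorted[11] = 2$220203011231221010222
  sorted[12] = 202030112312210102222$2
  sorted[13] = 2030112312210102222$220
  sorted[14] = 210102222$2202030112312
  sorted[15] = 22$22020301123122101022
  sorted[16] = 2202030112312210102222$
  sorted[17] = 2210102222$220203011231
  sorted[18] = 222$2202030112312210102
  sorted[19] = 2222$220203011231221010
  sorted[20] = 2312210102222$220203011
  sorted[21] = 30112312210102222$22020
  sorted[22] = 312210102222$2202030112
sorted[3] = 02030112312210102222$22

Answer: 02030112312210102222$22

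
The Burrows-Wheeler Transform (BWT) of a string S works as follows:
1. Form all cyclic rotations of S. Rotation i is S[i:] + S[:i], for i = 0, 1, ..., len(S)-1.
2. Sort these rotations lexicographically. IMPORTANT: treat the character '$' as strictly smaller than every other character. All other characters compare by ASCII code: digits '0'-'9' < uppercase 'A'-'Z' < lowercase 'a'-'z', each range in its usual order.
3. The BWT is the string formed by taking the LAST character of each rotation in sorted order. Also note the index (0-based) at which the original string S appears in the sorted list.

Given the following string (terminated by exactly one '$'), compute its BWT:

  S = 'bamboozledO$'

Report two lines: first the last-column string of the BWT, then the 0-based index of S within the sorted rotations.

Answer: Odb$melzaboo
3

Derivation:
All 12 rotations (rotation i = S[i:]+S[:i]):
  rot[0] = bamboozledO$
  rot[1] = amboozledO$b
  rot[2] = mboozledO$ba
  rot[3] = boozledO$bam
  rot[4] = oozledO$bamb
  rot[5] = ozledO$bambo
  rot[6] = zledO$bamboo
  rot[7] = ledO$bambooz
  rot[8] = edO$bamboozl
  rot[9] = dO$bamboozle
  rot[10] = O$bamboozled
  rot[11] = $bamboozledO
Sorted (with $ < everything):
  sorted[0] = $bamboozledO  (last char: 'O')
  sorted[1] = O$bamboozled  (last char: 'd')
  sorted[2] = amboozledO$b  (last char: 'b')
  sorted[3] = bamboozledO$  (last char: '$')
  sorted[4] = boozledO$bam  (last char: 'm')
  sorted[5] = dO$bamboozle  (last char: 'e')
  sorted[6] = edO$bamboozl  (last char: 'l')
  sorted[7] = ledO$bambooz  (last char: 'z')
  sorted[8] = mboozledO$ba  (last char: 'a')
  sorted[9] = oozledO$bamb  (last char: 'b')
  sorted[10] = ozledO$bambo  (last char: 'o')
  sorted[11] = zledO$bamboo  (last char: 'o')
Last column: Odb$melzaboo
Original string S is at sorted index 3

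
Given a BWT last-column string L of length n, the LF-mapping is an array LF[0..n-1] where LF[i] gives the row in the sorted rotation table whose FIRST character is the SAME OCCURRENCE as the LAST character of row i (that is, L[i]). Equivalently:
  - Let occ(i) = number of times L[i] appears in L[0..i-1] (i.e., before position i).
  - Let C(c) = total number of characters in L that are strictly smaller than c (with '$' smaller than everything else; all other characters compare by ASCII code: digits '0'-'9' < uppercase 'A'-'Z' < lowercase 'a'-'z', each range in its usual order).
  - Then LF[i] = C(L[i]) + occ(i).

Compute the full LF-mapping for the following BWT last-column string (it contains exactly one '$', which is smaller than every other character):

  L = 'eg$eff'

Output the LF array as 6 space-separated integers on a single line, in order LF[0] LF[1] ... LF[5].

Char counts: '$':1, 'e':2, 'f':2, 'g':1
C (first-col start): C('$')=0, C('e')=1, C('f')=3, C('g')=5
L[0]='e': occ=0, LF[0]=C('e')+0=1+0=1
L[1]='g': occ=0, LF[1]=C('g')+0=5+0=5
L[2]='$': occ=0, LF[2]=C('$')+0=0+0=0
L[3]='e': occ=1, LF[3]=C('e')+1=1+1=2
L[4]='f': occ=0, LF[4]=C('f')+0=3+0=3
L[5]='f': occ=1, LF[5]=C('f')+1=3+1=4

Answer: 1 5 0 2 3 4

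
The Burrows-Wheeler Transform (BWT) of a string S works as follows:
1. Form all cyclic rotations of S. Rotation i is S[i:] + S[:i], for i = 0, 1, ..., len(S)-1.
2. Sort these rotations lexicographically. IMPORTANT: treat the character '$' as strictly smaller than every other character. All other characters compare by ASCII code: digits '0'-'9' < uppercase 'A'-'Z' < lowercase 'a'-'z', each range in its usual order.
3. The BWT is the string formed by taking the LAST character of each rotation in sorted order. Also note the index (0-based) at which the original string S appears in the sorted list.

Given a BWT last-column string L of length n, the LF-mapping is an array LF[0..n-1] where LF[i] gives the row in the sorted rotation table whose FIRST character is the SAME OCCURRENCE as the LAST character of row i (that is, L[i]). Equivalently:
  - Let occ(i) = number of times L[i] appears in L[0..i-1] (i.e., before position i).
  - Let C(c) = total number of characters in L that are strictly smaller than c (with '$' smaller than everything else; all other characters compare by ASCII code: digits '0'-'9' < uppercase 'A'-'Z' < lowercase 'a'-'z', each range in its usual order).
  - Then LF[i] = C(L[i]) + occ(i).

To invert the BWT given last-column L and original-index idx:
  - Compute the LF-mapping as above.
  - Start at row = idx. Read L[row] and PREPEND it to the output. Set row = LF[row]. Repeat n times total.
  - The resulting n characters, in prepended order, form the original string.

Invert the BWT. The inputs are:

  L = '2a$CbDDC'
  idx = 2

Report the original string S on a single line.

Answer: CCbDDa2$

Derivation:
LF mapping: 1 6 0 2 7 4 5 3
Walk LF starting at row 2, prepending L[row]:
  step 1: row=2, L[2]='$', prepend. Next row=LF[2]=0
  step 2: row=0, L[0]='2', prepend. Next row=LF[0]=1
  step 3: row=1, L[1]='a', prepend. Next row=LF[1]=6
  step 4: row=6, L[6]='D', prepend. Next row=LF[6]=5
  step 5: row=5, L[5]='D', prepend. Next row=LF[5]=4
  step 6: row=4, L[4]='b', prepend. Next row=LF[4]=7
  step 7: row=7, L[7]='C', prepend. Next row=LF[7]=3
  step 8: row=3, L[3]='C', prepend. Next row=LF[3]=2
Reversed output: CCbDDa2$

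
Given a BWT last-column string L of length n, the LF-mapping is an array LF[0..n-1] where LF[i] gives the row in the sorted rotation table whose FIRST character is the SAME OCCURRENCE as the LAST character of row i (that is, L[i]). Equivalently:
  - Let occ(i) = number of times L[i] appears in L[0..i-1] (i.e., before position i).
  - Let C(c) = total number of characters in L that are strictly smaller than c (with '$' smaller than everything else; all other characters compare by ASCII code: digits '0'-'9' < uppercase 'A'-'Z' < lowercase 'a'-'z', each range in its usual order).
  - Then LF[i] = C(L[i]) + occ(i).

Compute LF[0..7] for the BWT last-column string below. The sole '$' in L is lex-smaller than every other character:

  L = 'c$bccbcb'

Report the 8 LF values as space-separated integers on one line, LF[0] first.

Char counts: '$':1, 'b':3, 'c':4
C (first-col start): C('$')=0, C('b')=1, C('c')=4
L[0]='c': occ=0, LF[0]=C('c')+0=4+0=4
L[1]='$': occ=0, LF[1]=C('$')+0=0+0=0
L[2]='b': occ=0, LF[2]=C('b')+0=1+0=1
L[3]='c': occ=1, LF[3]=C('c')+1=4+1=5
L[4]='c': occ=2, LF[4]=C('c')+2=4+2=6
L[5]='b': occ=1, LF[5]=C('b')+1=1+1=2
L[6]='c': occ=3, LF[6]=C('c')+3=4+3=7
L[7]='b': occ=2, LF[7]=C('b')+2=1+2=3

Answer: 4 0 1 5 6 2 7 3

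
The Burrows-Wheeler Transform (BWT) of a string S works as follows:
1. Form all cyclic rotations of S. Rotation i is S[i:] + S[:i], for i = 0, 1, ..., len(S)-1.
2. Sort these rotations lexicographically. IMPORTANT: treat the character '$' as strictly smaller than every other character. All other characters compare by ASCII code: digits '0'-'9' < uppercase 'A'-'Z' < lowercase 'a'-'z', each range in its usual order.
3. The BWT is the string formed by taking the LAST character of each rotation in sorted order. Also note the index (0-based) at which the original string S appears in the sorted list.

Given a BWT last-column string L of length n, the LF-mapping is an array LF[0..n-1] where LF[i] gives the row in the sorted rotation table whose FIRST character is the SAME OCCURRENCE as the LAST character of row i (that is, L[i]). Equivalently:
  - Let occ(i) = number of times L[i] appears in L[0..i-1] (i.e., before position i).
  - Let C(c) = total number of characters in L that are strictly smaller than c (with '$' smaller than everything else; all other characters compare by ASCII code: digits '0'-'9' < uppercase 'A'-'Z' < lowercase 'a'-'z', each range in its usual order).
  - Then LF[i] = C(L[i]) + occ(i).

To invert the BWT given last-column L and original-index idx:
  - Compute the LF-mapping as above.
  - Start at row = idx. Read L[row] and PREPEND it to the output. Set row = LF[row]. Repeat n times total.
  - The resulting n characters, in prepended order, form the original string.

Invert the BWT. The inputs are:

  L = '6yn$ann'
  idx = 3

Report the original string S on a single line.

LF mapping: 1 6 3 0 2 4 5
Walk LF starting at row 3, prepending L[row]:
  step 1: row=3, L[3]='$', prepend. Next row=LF[3]=0
  step 2: row=0, L[0]='6', prepend. Next row=LF[0]=1
  step 3: row=1, L[1]='y', prepend. Next row=LF[1]=6
  step 4: row=6, L[6]='n', prepend. Next row=LF[6]=5
  step 5: row=5, L[5]='n', prepend. Next row=LF[5]=4
  step 6: row=4, L[4]='a', prepend. Next row=LF[4]=2
  step 7: row=2, L[2]='n', prepend. Next row=LF[2]=3
Reversed output: nanny6$

Answer: nanny6$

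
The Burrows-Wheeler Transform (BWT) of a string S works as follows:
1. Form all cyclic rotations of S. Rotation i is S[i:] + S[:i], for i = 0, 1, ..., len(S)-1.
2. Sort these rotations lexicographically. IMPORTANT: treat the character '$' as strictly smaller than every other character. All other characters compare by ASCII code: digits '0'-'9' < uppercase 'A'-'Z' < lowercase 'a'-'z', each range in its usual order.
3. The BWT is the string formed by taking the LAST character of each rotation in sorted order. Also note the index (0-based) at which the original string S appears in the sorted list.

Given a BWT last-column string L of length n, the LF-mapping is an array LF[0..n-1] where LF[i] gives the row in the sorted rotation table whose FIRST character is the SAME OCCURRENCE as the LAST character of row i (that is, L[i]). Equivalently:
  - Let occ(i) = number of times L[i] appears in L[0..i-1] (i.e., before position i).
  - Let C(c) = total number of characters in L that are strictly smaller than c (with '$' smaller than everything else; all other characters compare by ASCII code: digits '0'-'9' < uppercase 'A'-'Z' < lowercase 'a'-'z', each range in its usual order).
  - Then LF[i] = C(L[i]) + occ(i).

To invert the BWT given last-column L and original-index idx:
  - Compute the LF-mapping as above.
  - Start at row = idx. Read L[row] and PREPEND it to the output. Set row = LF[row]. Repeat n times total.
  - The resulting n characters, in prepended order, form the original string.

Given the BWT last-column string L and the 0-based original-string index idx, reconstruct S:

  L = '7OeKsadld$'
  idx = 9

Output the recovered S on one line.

LF mapping: 1 3 7 2 9 4 5 8 6 0
Walk LF starting at row 9, prepending L[row]:
  step 1: row=9, L[9]='$', prepend. Next row=LF[9]=0
  step 2: row=0, L[0]='7', prepend. Next row=LF[0]=1
  step 3: row=1, L[1]='O', prepend. Next row=LF[1]=3
  step 4: row=3, L[3]='K', prepend. Next row=LF[3]=2
  step 5: row=2, L[2]='e', prepend. Next row=LF[2]=7
  step 6: row=7, L[7]='l', prepend. Next row=LF[7]=8
  step 7: row=8, L[8]='d', prepend. Next row=LF[8]=6
  step 8: row=6, L[6]='d', prepend. Next row=LF[6]=5
  step 9: row=5, L[5]='a', prepend. Next row=LF[5]=4
  step 10: row=4, L[4]='s', prepend. Next row=LF[4]=9
Reversed output: saddleKO7$

Answer: saddleKO7$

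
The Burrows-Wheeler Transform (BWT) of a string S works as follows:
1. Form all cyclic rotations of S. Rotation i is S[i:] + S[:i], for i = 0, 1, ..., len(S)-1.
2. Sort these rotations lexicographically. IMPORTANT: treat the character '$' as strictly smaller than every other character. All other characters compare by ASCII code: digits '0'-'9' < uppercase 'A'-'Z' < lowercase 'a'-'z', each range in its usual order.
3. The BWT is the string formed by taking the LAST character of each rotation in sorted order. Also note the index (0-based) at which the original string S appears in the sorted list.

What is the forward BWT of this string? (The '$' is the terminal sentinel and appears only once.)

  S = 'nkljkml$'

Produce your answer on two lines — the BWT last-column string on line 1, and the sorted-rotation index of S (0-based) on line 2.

All 8 rotations (rotation i = S[i:]+S[:i]):
  rot[0] = nkljkml$
  rot[1] = kljkml$n
  rot[2] = ljkml$nk
  rot[3] = jkml$nkl
  rot[4] = kml$nklj
  rot[5] = ml$nkljk
  rot[6] = l$nkljkm
  rot[7] = $nkljkml
Sorted (with $ < everything):
  sorted[0] = $nkljkml  (last char: 'l')
  sorted[1] = jkml$nkl  (last char: 'l')
  sorted[2] = kljkml$n  (last char: 'n')
  sorted[3] = kml$nklj  (last char: 'j')
  sorted[4] = l$nkljkm  (last char: 'm')
  sorted[5] = ljkml$nk  (last char: 'k')
  sorted[6] = ml$nkljk  (last char: 'k')
  sorted[7] = nkljkml$  (last char: '$')
Last column: llnjmkk$
Original string S is at sorted index 7

Answer: llnjmkk$
7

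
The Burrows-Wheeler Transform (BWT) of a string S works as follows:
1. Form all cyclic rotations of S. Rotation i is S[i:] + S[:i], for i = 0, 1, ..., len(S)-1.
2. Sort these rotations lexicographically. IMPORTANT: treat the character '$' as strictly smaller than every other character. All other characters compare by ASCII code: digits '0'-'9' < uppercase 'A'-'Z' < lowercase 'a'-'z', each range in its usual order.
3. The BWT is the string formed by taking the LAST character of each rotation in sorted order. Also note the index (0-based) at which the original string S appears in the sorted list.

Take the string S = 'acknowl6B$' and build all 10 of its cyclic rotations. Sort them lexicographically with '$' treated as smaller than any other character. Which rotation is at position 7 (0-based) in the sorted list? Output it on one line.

Answer: nowl6B$ack

Derivation:
All 10 rotations (rotation i = S[i:]+S[:i]):
  rot[0] = acknowl6B$
  rot[1] = cknowl6B$a
  rot[2] = knowl6B$ac
  rot[3] = nowl6B$ack
  rot[4] = owl6B$ackn
  rot[5] = wl6B$ackno
  rot[6] = l6B$acknow
  rot[7] = 6B$acknowl
  rot[8] = B$acknowl6
  rot[9] = $acknowl6B
Sorted (with $ < everything):
  sorted[0] = $acknowl6B
  sorted[1] = 6B$acknowl
  sorted[2] = B$acknowl6
  sorted[3] = acknowl6B$
  sorted[4] = cknowl6B$a
  sorted[5] = knowl6B$ac
  sorted[6] = l6B$acknow
  sorted[7] = nowl6B$ack
  sorted[8] = owl6B$ackn
  sorted[9] = wl6B$ackno
sorted[7] = nowl6B$ack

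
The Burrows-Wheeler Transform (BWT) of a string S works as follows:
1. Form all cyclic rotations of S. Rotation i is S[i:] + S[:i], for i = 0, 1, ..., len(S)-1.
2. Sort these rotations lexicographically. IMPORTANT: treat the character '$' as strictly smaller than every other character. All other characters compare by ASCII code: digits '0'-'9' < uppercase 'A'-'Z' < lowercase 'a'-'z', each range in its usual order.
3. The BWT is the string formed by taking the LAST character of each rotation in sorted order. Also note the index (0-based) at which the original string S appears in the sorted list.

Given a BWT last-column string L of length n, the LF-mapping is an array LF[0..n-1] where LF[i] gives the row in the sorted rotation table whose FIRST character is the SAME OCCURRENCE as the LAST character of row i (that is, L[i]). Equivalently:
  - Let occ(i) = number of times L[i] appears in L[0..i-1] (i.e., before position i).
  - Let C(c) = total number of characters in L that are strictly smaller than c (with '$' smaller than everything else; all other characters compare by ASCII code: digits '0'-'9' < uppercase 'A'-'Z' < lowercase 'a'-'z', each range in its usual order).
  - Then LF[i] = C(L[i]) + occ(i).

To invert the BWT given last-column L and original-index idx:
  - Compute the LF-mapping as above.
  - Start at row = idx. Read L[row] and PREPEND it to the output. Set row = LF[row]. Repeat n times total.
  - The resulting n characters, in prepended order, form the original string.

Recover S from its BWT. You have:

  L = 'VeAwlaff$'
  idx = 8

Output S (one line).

LF mapping: 2 4 1 8 7 3 5 6 0
Walk LF starting at row 8, prepending L[row]:
  step 1: row=8, L[8]='$', prepend. Next row=LF[8]=0
  step 2: row=0, L[0]='V', prepend. Next row=LF[0]=2
  step 3: row=2, L[2]='A', prepend. Next row=LF[2]=1
  step 4: row=1, L[1]='e', prepend. Next row=LF[1]=4
  step 5: row=4, L[4]='l', prepend. Next row=LF[4]=7
  step 6: row=7, L[7]='f', prepend. Next row=LF[7]=6
  step 7: row=6, L[6]='f', prepend. Next row=LF[6]=5
  step 8: row=5, L[5]='a', prepend. Next row=LF[5]=3
  step 9: row=3, L[3]='w', prepend. Next row=LF[3]=8
Reversed output: waffleAV$

Answer: waffleAV$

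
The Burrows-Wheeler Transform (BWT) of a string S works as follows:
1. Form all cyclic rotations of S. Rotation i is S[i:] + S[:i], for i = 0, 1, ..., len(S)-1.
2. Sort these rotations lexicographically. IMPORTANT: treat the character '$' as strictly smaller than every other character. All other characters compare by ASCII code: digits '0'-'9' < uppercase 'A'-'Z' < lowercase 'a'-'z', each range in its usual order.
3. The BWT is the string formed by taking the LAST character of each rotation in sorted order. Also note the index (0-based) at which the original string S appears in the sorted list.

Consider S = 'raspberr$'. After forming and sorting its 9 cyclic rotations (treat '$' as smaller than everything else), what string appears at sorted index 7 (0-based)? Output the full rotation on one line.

All 9 rotations (rotation i = S[i:]+S[:i]):
  rot[0] = raspberr$
  rot[1] = aspberr$r
  rot[2] = spberr$ra
  rot[3] = pberr$ras
  rot[4] = berr$rasp
  rot[5] = err$raspb
  rot[6] = rr$raspbe
  rot[7] = r$raspber
  rot[8] = $raspberr
Sorted (with $ < everything):
  sorted[0] = $raspberr
  sorted[1] = aspberr$r
  sorted[2] = berr$rasp
  sorted[3] = err$raspb
  sorted[4] = pberr$ras
  sorted[5] = r$raspber
  sorted[6] = raspberr$
  sorted[7] = rr$raspbe
  sorted[8] = spberr$ra
sorted[7] = rr$raspbe

Answer: rr$raspbe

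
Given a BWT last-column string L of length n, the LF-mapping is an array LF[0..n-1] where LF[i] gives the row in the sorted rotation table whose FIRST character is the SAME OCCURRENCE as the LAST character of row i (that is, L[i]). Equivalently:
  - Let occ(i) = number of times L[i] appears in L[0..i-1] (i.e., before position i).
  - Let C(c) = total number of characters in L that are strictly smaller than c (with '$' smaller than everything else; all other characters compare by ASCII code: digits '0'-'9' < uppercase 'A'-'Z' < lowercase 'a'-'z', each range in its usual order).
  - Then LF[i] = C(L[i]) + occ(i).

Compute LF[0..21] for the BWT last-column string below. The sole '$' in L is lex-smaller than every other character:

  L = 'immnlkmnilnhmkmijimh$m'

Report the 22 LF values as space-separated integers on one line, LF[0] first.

Answer: 3 12 13 19 10 8 14 20 4 11 21 1 15 9 16 5 7 6 17 2 0 18

Derivation:
Char counts: '$':1, 'h':2, 'i':4, 'j':1, 'k':2, 'l':2, 'm':7, 'n':3
C (first-col start): C('$')=0, C('h')=1, C('i')=3, C('j')=7, C('k')=8, C('l')=10, C('m')=12, C('n')=19
L[0]='i': occ=0, LF[0]=C('i')+0=3+0=3
L[1]='m': occ=0, LF[1]=C('m')+0=12+0=12
L[2]='m': occ=1, LF[2]=C('m')+1=12+1=13
L[3]='n': occ=0, LF[3]=C('n')+0=19+0=19
L[4]='l': occ=0, LF[4]=C('l')+0=10+0=10
L[5]='k': occ=0, LF[5]=C('k')+0=8+0=8
L[6]='m': occ=2, LF[6]=C('m')+2=12+2=14
L[7]='n': occ=1, LF[7]=C('n')+1=19+1=20
L[8]='i': occ=1, LF[8]=C('i')+1=3+1=4
L[9]='l': occ=1, LF[9]=C('l')+1=10+1=11
L[10]='n': occ=2, LF[10]=C('n')+2=19+2=21
L[11]='h': occ=0, LF[11]=C('h')+0=1+0=1
L[12]='m': occ=3, LF[12]=C('m')+3=12+3=15
L[13]='k': occ=1, LF[13]=C('k')+1=8+1=9
L[14]='m': occ=4, LF[14]=C('m')+4=12+4=16
L[15]='i': occ=2, LF[15]=C('i')+2=3+2=5
L[16]='j': occ=0, LF[16]=C('j')+0=7+0=7
L[17]='i': occ=3, LF[17]=C('i')+3=3+3=6
L[18]='m': occ=5, LF[18]=C('m')+5=12+5=17
L[19]='h': occ=1, LF[19]=C('h')+1=1+1=2
L[20]='$': occ=0, LF[20]=C('$')+0=0+0=0
L[21]='m': occ=6, LF[21]=C('m')+6=12+6=18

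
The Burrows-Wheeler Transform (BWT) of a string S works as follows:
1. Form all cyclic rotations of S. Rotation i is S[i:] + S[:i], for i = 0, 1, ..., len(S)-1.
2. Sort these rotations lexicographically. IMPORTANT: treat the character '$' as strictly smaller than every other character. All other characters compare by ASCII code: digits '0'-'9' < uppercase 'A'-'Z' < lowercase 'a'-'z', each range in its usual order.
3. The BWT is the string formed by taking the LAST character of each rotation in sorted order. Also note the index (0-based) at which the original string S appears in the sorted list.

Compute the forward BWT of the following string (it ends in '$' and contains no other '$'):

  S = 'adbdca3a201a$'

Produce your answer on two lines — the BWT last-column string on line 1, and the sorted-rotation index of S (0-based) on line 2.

Answer: a20aa13c$ddab
8

Derivation:
All 13 rotations (rotation i = S[i:]+S[:i]):
  rot[0] = adbdca3a201a$
  rot[1] = dbdca3a201a$a
  rot[2] = bdca3a201a$ad
  rot[3] = dca3a201a$adb
  rot[4] = ca3a201a$adbd
  rot[5] = a3a201a$adbdc
  rot[6] = 3a201a$adbdca
  rot[7] = a201a$adbdca3
  rot[8] = 201a$adbdca3a
  rot[9] = 01a$adbdca3a2
  rot[10] = 1a$adbdca3a20
  rot[11] = a$adbdca3a201
  rot[12] = $adbdca3a201a
Sorted (with $ < everything):
  sorted[0] = $adbdca3a201a  (last char: 'a')
  sorted[1] = 01a$adbdca3a2  (last char: '2')
  sorted[2] = 1a$adbdca3a20  (last char: '0')
  sorted[3] = 201a$adbdca3a  (last char: 'a')
  sorted[4] = 3a201a$adbdca  (last char: 'a')
  sorted[5] = a$adbdca3a201  (last char: '1')
  sorted[6] = a201a$adbdca3  (last char: '3')
  sorted[7] = a3a201a$adbdc  (last char: 'c')
  sorted[8] = adbdca3a201a$  (last char: '$')
  sorted[9] = bdca3a201a$ad  (last char: 'd')
  sorted[10] = ca3a201a$adbd  (last char: 'd')
  sorted[11] = dbdca3a201a$a  (last char: 'a')
  sorted[12] = dca3a201a$adb  (last char: 'b')
Last column: a20aa13c$ddab
Original string S is at sorted index 8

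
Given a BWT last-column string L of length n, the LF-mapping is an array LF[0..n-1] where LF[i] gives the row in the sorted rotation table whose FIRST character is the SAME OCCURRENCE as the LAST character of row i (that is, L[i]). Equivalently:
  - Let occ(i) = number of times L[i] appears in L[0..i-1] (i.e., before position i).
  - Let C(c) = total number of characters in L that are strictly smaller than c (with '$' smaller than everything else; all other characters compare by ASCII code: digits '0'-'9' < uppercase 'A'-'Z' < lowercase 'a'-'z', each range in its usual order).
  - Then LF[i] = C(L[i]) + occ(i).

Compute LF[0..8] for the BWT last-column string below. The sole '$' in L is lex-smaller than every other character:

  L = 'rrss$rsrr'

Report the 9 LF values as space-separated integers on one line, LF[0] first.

Answer: 1 2 6 7 0 3 8 4 5

Derivation:
Char counts: '$':1, 'r':5, 's':3
C (first-col start): C('$')=0, C('r')=1, C('s')=6
L[0]='r': occ=0, LF[0]=C('r')+0=1+0=1
L[1]='r': occ=1, LF[1]=C('r')+1=1+1=2
L[2]='s': occ=0, LF[2]=C('s')+0=6+0=6
L[3]='s': occ=1, LF[3]=C('s')+1=6+1=7
L[4]='$': occ=0, LF[4]=C('$')+0=0+0=0
L[5]='r': occ=2, LF[5]=C('r')+2=1+2=3
L[6]='s': occ=2, LF[6]=C('s')+2=6+2=8
L[7]='r': occ=3, LF[7]=C('r')+3=1+3=4
L[8]='r': occ=4, LF[8]=C('r')+4=1+4=5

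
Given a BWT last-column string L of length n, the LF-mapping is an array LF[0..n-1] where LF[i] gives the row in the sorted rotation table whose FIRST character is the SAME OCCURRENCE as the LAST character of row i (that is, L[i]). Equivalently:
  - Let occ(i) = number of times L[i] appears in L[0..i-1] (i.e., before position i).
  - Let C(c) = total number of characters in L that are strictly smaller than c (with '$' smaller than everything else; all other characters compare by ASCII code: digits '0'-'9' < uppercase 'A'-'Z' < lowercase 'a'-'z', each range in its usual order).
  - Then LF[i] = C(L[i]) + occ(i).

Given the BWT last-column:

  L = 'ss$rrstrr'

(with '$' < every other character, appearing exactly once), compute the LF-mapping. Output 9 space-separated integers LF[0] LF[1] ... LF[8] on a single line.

Answer: 5 6 0 1 2 7 8 3 4

Derivation:
Char counts: '$':1, 'r':4, 's':3, 't':1
C (first-col start): C('$')=0, C('r')=1, C('s')=5, C('t')=8
L[0]='s': occ=0, LF[0]=C('s')+0=5+0=5
L[1]='s': occ=1, LF[1]=C('s')+1=5+1=6
L[2]='$': occ=0, LF[2]=C('$')+0=0+0=0
L[3]='r': occ=0, LF[3]=C('r')+0=1+0=1
L[4]='r': occ=1, LF[4]=C('r')+1=1+1=2
L[5]='s': occ=2, LF[5]=C('s')+2=5+2=7
L[6]='t': occ=0, LF[6]=C('t')+0=8+0=8
L[7]='r': occ=2, LF[7]=C('r')+2=1+2=3
L[8]='r': occ=3, LF[8]=C('r')+3=1+3=4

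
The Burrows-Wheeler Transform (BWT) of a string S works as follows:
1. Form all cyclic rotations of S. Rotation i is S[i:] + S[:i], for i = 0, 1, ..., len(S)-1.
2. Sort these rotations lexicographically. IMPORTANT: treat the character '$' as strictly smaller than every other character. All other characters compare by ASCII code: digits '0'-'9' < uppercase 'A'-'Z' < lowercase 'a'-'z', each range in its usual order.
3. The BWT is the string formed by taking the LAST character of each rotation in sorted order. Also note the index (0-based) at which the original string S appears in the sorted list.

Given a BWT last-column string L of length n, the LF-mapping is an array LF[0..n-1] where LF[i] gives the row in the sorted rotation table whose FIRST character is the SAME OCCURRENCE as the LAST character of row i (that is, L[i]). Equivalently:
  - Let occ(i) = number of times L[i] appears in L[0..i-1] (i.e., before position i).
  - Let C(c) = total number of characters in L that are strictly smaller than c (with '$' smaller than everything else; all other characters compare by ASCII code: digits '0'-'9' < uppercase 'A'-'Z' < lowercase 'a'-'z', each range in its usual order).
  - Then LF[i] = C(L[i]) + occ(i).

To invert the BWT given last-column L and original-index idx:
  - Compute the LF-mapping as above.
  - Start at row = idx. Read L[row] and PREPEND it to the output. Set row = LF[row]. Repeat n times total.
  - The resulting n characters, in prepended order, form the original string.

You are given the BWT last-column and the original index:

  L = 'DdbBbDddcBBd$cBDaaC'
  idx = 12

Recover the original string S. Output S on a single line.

Answer: bBccDdBBadDCdbBadD$

Derivation:
LF mapping: 6 15 11 1 12 7 16 17 13 2 3 18 0 14 4 8 9 10 5
Walk LF starting at row 12, prepending L[row]:
  step 1: row=12, L[12]='$', prepend. Next row=LF[12]=0
  step 2: row=0, L[0]='D', prepend. Next row=LF[0]=6
  step 3: row=6, L[6]='d', prepend. Next row=LF[6]=16
  step 4: row=16, L[16]='a', prepend. Next row=LF[16]=9
  step 5: row=9, L[9]='B', prepend. Next row=LF[9]=2
  step 6: row=2, L[2]='b', prepend. Next row=LF[2]=11
  step 7: row=11, L[11]='d', prepend. Next row=LF[11]=18
  step 8: row=18, L[18]='C', prepend. Next row=LF[18]=5
  step 9: row=5, L[5]='D', prepend. Next row=LF[5]=7
  step 10: row=7, L[7]='d', prepend. Next row=LF[7]=17
  step 11: row=17, L[17]='a', prepend. Next row=LF[17]=10
  step 12: row=10, L[10]='B', prepend. Next row=LF[10]=3
  step 13: row=3, L[3]='B', prepend. Next row=LF[3]=1
  step 14: row=1, L[1]='d', prepend. Next row=LF[1]=15
  step 15: row=15, L[15]='D', prepend. Next row=LF[15]=8
  step 16: row=8, L[8]='c', prepend. Next row=LF[8]=13
  step 17: row=13, L[13]='c', prepend. Next row=LF[13]=14
  step 18: row=14, L[14]='B', prepend. Next row=LF[14]=4
  step 19: row=4, L[4]='b', prepend. Next row=LF[4]=12
Reversed output: bBccDdBBadDCdbBadD$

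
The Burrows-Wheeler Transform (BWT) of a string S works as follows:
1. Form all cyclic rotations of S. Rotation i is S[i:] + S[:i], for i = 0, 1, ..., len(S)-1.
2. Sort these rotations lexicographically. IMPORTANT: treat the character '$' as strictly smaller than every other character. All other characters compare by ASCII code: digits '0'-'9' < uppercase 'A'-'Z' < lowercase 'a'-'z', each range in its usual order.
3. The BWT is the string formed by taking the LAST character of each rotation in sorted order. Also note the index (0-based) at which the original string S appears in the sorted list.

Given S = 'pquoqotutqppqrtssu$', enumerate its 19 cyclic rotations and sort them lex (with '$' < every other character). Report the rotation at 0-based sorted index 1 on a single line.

Answer: oqotutqppqrtssu$pqu

Derivation:
All 19 rotations (rotation i = S[i:]+S[:i]):
  rot[0] = pquoqotutqppqrtssu$
  rot[1] = quoqotutqppqrtssu$p
  rot[2] = uoqotutqppqrtssu$pq
  rot[3] = oqotutqppqrtssu$pqu
  rot[4] = qotutqppqrtssu$pquo
  rot[5] = otutqppqrtssu$pquoq
  rot[6] = tutqppqrtssu$pquoqo
  rot[7] = utqppqrtssu$pquoqot
  rot[8] = tqppqrtssu$pquoqotu
  rot[9] = qppqrtssu$pquoqotut
  rot[10] = ppqrtssu$pquoqotutq
  rot[11] = pqrtssu$pquoqotutqp
  rot[12] = qrtssu$pquoqotutqpp
  rot[13] = rtssu$pquoqotutqppq
  rot[14] = tssu$pquoqotutqppqr
  rot[15] = ssu$pquoqotutqppqrt
  rot[16] = su$pquoqotutqppqrts
  rot[17] = u$pquoqotutqppqrtss
  rot[18] = $pquoqotutqppqrtssu
Sorted (with $ < everything):
  sorted[0] = $pquoqotutqppqrtssu
  sorted[1] = oqotutqppqrtssu$pqu
  sorted[2] = otutqppqrtssu$pquoq
  sorted[3] = ppqrtssu$pquoqotutq
  sorted[4] = pqrtssu$pquoqotutqp
  sorted[5] = pquoqotutqppqrtssu$
  sorted[6] = qotutqppqrtssu$pquo
  sorted[7] = qppqrtssu$pquoqotut
  sorted[8] = qrtssu$pquoqotutqpp
  sorted[9] = quoqotutqppqrtssu$p
  sorted[10] = rtssu$pquoqotutqppq
  sorted[11] = ssu$pquoqotutqppqrt
  sorted[12] = su$pquoqotutqppqrts
  sorted[13] = tqppqrtssu$pquoqotu
  sorted[14] = tssu$pquoqotutqppqr
  sorted[15] = tutqppqrtssu$pquoqo
  sorted[16] = u$pquoqotutqppqrtss
  sorted[17] = uoqotutqppqrtssu$pq
  sorted[18] = utqppqrtssu$pquoqot
sorted[1] = oqotutqppqrtssu$pqu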